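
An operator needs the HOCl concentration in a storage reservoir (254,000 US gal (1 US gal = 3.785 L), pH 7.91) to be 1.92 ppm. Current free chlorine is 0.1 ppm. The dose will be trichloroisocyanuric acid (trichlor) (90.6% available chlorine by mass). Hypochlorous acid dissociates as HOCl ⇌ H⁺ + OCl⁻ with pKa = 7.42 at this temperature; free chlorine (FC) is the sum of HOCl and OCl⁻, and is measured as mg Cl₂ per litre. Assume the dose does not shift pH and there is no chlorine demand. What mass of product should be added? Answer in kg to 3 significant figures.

Volume: 254,000 US gal × 3.785 L/gal = 961,390 L.
[OCl⁻]/[HOCl] = 10^(pH − pKa) = 10^(7.91 − 7.42) = 3.09; fraction as HOCl = 1/(1 + 3.09) = 0.2445.
Free chlorine required for 1.92 ppm HOCl: 1.92 / 0.2445 = 7.853 ppm.
FC to add: 7.853 − 0.1 = 7.753 mg/L as Cl₂.
Cl₂ equivalent: 7.753 mg/L × 961,390 L = 7454 g.
Product at 90.6% available Cl: 7454 / 0.906 = 8227 g.

8.23 kg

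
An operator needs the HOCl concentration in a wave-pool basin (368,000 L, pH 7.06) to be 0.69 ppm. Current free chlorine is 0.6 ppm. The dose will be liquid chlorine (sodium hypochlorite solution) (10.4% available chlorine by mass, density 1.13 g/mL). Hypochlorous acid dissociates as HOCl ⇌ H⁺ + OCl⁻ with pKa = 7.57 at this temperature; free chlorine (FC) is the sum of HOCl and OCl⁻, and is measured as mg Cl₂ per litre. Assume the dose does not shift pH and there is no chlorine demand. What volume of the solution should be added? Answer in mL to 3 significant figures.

950 mL

[OCl⁻]/[HOCl] = 10^(pH − pKa) = 10^(7.06 − 7.57) = 0.309; fraction as HOCl = 1/(1 + 0.309) = 0.7639.
Free chlorine required for 0.69 ppm HOCl: 0.69 / 0.7639 = 0.9032 ppm.
FC to add: 0.9032 − 0.6 = 0.3032 mg/L as Cl₂.
Cl₂ equivalent: 0.3032 mg/L × 368,000 L = 111.6 g.
Product at 10.4% available Cl: 111.6 / 0.104 = 1073 g.
Volume: 1073 g ÷ 1.13 g/mL = 949.5 mL.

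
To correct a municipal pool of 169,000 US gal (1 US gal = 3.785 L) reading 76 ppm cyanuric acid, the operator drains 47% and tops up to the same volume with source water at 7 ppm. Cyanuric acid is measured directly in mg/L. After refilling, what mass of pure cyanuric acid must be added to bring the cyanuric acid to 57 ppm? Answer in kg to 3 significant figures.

Volume: 169,000 US gal × 3.785 L/gal = 639,665 L.
After draining 47% and refilling: 76 × 0.53 + 7 × 0.47 = 43.57 ppm.
Deficit to target: 57 − 43.57 = 13.43 mg/L.
Mass: 13.43 mg/L × 639,665 L = 8591 g cyanuric acid.

8.59 kg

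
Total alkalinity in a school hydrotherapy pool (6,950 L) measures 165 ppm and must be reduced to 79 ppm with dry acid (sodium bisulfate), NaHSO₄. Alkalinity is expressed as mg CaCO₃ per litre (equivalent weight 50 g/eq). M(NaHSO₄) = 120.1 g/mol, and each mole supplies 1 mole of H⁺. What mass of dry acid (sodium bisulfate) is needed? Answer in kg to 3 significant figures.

Alkalinity to neutralize: (165 − 79) = 86 mg/L as CaCO₃ × 6,950 L = 597.7 g as CaCO₃.
Equivalents of H⁺ required: 597.7 ÷ 50 g/eq = 11.95 eq = 11.95 mol NaHSO₄.
Mass of NaHSO₄: 11.95 × 120.1 = 1436 g.

1.44 kg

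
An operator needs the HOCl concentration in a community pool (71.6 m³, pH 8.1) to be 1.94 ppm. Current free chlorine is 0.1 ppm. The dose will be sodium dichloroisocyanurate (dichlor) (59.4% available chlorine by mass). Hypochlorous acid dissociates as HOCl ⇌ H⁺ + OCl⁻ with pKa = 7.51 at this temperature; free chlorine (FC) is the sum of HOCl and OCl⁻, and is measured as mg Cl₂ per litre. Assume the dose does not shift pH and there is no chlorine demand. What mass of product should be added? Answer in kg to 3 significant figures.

1.13 kg

Volume: 71.6 m³ = 71,600 L.
[OCl⁻]/[HOCl] = 10^(pH − pKa) = 10^(8.1 − 7.51) = 3.89; fraction as HOCl = 1/(1 + 3.89) = 0.2045.
Free chlorine required for 1.94 ppm HOCl: 1.94 / 0.2045 = 9.487 ppm.
FC to add: 9.487 − 0.1 = 9.387 mg/L as Cl₂.
Cl₂ equivalent: 9.387 mg/L × 71,600 L = 672.1 g.
Product at 59.4% available Cl: 672.1 / 0.594 = 1132 g.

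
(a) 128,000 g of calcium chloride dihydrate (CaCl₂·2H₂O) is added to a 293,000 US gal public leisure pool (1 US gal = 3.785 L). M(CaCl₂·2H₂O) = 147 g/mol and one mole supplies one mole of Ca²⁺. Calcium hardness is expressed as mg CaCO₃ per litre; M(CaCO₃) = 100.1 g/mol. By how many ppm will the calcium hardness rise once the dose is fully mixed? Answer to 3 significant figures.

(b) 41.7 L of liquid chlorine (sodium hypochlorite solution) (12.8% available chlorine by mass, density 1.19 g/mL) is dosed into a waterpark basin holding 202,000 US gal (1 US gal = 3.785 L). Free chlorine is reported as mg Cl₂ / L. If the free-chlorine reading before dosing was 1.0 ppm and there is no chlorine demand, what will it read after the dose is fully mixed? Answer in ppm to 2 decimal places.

(a) Volume: 293,000 US gal × 3.785 L/gal = 1,109,005 L.
(a) Moles of Ca²⁺: 128,000 g ÷ 147 g/mol = 870.7 mol.
(a) As CaCO₃: 870.7 mol × 100.1 g/mol = 87,160 g.
(a) Rise: 87,160 g / 1,109,005 L × 1000 = 78.59 mg/L.

(b) Volume: 202,000 US gal × 3.785 L/gal = 764,570 L.
(b) Mass of solution: 41.7 L × 1000 mL/L × 1.19 g/mL = 49,620 g.
(b) Available chlorine delivered: 49,620 g × 0.128 = 6352 g as Cl₂.
(b) Concentration rise: 6352 g / 764,570 L = 8.308 mg/L = 8.31 ppm.
(b) Final FC: 1.0 + 8.31 = 9.31 ppm.

(a) 78.6 ppm; (b) 9.31 ppm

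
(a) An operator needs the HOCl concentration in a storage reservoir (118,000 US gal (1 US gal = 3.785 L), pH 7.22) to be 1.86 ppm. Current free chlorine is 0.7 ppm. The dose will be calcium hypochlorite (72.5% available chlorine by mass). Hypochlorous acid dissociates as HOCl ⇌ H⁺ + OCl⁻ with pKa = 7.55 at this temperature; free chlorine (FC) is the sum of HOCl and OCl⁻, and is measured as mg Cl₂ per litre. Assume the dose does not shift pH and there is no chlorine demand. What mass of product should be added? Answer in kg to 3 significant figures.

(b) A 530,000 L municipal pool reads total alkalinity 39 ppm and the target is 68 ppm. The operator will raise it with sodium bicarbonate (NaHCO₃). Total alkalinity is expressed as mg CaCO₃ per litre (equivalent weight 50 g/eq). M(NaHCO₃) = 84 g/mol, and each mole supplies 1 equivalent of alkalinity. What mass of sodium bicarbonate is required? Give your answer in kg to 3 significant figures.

(a) 1.25 kg; (b) 25.8 kg

(a) Volume: 118,000 US gal × 3.785 L/gal = 446,630 L.
(a) [OCl⁻]/[HOCl] = 10^(pH − pKa) = 10^(7.22 − 7.55) = 0.4677; fraction as HOCl = 1/(1 + 0.4677) = 0.6813.
(a) Free chlorine required for 1.86 ppm HOCl: 1.86 / 0.6813 = 2.73 ppm.
(a) FC to add: 2.73 − 0.7 = 2.03 mg/L as Cl₂.
(a) Cl₂ equivalent: 2.03 mg/L × 446,630 L = 906.7 g.
(a) Product at 72.5% available Cl: 906.7 / 0.725 = 1251 g.

(b) Alkalinity to add: (68 − 39) = 29 mg/L as CaCO₃ × 530,000 L = 15,370 g as CaCO₃.
(b) Equivalents: 15,370 g ÷ 50 g/eq = 307.4 eq.
(b) NaHCO₃ supplies 1 eq per mole → 307.4 mol.
(b) Mass: 307.4 mol × 84 g/mol = 25,820 g.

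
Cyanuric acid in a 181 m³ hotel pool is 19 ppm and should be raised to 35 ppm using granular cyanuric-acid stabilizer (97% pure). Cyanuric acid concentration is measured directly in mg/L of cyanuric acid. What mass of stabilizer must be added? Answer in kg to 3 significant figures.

2.99 kg

Volume: 181 m³ = 181,000 L.
CYA to add: (35 − 19) = 16 mg/L × 181,000 L = 2896 g cyanuric acid.
At 97% purity: 2896 / 0.97 = 2986 g product.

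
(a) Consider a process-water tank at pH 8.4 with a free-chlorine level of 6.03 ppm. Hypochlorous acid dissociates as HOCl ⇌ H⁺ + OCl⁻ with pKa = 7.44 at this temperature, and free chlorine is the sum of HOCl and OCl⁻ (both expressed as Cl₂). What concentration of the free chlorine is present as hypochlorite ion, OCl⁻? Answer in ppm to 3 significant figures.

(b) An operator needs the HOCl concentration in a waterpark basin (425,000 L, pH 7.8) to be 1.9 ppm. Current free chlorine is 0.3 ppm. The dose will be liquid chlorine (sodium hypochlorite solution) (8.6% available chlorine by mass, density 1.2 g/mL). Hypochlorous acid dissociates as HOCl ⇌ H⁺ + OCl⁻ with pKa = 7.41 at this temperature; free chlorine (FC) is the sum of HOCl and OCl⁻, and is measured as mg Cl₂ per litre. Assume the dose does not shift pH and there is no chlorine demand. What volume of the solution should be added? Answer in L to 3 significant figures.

(a) [OCl⁻]/[HOCl] = 10^(pH − pKa) = 10^(8.4 − 7.44) = 10^0.96 = 9.12.
(a) Fraction as HOCl = 1 / (1 + 9.12) = 0.09881.
(a) OCl⁻ = (1 − 0.09881) × 6.03 ppm = 5.434 ppm.

(b) [OCl⁻]/[HOCl] = 10^(pH − pKa) = 10^(7.8 − 7.41) = 2.455; fraction as HOCl = 1/(1 + 2.455) = 0.2895.
(b) Free chlorine required for 1.9 ppm HOCl: 1.9 / 0.2895 = 6.564 ppm.
(b) FC to add: 6.564 − 0.3 = 6.264 mg/L as Cl₂.
(b) Cl₂ equivalent: 6.264 mg/L × 425,000 L = 2662 g.
(b) Product at 8.6% available Cl: 2662 / 0.086 = 30,960 g.
(b) Volume: 30,960 g ÷ 1.2 g/mL = 25,800 mL.

(a) 5.43 ppm; (b) 25.8 L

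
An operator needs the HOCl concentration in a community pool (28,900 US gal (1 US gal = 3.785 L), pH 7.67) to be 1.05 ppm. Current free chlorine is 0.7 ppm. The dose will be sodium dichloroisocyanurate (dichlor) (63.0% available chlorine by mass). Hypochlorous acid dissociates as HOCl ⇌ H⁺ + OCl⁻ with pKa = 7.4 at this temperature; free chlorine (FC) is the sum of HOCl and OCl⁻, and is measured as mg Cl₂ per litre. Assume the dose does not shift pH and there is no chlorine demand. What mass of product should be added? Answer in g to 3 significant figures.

400 g

Volume: 28,900 US gal × 3.785 L/gal = 109,386 L.
[OCl⁻]/[HOCl] = 10^(pH − pKa) = 10^(7.67 − 7.4) = 1.862; fraction as HOCl = 1/(1 + 1.862) = 0.3494.
Free chlorine required for 1.05 ppm HOCl: 1.05 / 0.3494 = 3.005 ppm.
FC to add: 3.005 − 0.7 = 2.305 mg/L as Cl₂.
Cl₂ equivalent: 2.305 mg/L × 109,386 L = 252.2 g.
Product at 63.0% available Cl: 252.2 / 0.63 = 400.2 g.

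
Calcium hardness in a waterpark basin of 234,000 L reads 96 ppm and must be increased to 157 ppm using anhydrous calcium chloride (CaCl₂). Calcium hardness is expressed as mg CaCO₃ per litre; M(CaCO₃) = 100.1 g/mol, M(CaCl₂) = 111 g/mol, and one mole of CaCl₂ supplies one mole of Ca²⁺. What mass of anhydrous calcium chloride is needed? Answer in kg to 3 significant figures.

15.8 kg

Hardness to add: (157 − 96) = 61 mg/L as CaCO₃ × 234,000 L = 14,270 g as CaCO₃.
Moles of Ca²⁺ (1 mol Ca²⁺ ≡ 1 mol CaCO₃): 14,270 / 100.1 g/mol = 142.6 mol.
Mass of CaCl₂: 142.6 × 111 = 15,830 g.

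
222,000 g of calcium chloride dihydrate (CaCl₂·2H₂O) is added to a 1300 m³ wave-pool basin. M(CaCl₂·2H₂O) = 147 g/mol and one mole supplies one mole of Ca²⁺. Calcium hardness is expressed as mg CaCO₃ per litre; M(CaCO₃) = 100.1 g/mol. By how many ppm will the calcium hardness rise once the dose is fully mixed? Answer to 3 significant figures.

116 ppm

Volume: 1300 m³ = 1,300,000 L.
Moles of Ca²⁺: 222,000 g ÷ 147 g/mol = 1510 mol.
As CaCO₃: 1510 mol × 100.1 g/mol = 151,200 g.
Rise: 151,200 g / 1,300,000 L × 1000 = 116.3 mg/L.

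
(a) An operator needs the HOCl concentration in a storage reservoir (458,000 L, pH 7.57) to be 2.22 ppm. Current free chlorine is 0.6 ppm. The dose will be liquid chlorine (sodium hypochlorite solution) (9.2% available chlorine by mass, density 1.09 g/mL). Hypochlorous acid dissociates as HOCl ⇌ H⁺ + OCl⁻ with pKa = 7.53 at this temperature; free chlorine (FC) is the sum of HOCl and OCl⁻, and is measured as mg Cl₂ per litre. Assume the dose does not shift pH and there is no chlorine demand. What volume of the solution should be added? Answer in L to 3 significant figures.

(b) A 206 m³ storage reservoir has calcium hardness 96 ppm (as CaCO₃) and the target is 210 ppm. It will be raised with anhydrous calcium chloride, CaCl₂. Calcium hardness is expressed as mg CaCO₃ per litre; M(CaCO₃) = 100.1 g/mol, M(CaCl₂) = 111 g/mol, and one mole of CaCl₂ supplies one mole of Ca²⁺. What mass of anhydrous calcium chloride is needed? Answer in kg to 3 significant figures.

(a) [OCl⁻]/[HOCl] = 10^(pH − pKa) = 10^(7.57 − 7.53) = 1.096; fraction as HOCl = 1/(1 + 1.096) = 0.477.
(a) Free chlorine required for 2.22 ppm HOCl: 2.22 / 0.477 = 4.654 ppm.
(a) FC to add: 4.654 − 0.6 = 4.054 mg/L as Cl₂.
(a) Cl₂ equivalent: 4.054 mg/L × 458,000 L = 1857 g.
(a) Product at 9.2% available Cl: 1857 / 0.092 = 20,180 g.
(a) Volume: 20,180 g ÷ 1.09 g/mL = 18,520 mL.

(b) Volume: 206 m³ = 206,000 L.
(b) Hardness to add: (210 − 96) = 114 mg/L as CaCO₃ × 206,000 L = 23,480 g as CaCO₃.
(b) Moles of Ca²⁺ (1 mol Ca²⁺ ≡ 1 mol CaCO₃): 23,480 / 100.1 g/mol = 234.6 mol.
(b) Mass of CaCl₂: 234.6 × 111 = 26,040 g.

(a) 18.5 L; (b) 26.0 kg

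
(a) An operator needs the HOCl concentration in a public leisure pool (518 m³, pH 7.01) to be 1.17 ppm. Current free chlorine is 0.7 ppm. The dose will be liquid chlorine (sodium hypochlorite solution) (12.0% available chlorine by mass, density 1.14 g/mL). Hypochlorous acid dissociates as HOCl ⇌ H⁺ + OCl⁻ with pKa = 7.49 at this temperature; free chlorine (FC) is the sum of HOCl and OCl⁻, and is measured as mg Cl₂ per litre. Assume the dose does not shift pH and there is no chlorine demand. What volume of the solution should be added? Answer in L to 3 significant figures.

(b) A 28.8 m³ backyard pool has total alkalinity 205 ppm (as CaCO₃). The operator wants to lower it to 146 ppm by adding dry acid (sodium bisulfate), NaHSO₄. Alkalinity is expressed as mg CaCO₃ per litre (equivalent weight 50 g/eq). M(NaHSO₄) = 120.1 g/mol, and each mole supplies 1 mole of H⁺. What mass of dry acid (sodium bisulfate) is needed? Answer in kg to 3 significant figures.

(a) 3.25 L; (b) 4.08 kg

(a) Volume: 518 m³ = 518,000 L.
(a) [OCl⁻]/[HOCl] = 10^(pH − pKa) = 10^(7.01 − 7.49) = 0.3311; fraction as HOCl = 1/(1 + 0.3311) = 0.7512.
(a) Free chlorine required for 1.17 ppm HOCl: 1.17 / 0.7512 = 1.557 ppm.
(a) FC to add: 1.557 − 0.7 = 0.8574 mg/L as Cl₂.
(a) Cl₂ equivalent: 0.8574 mg/L × 518,000 L = 444.1 g.
(a) Product at 12.0% available Cl: 444.1 / 0.12 = 3701 g.
(a) Volume: 3701 g ÷ 1.14 g/mL = 3247 mL.

(b) Volume: 28.8 m³ = 28,800 L.
(b) Alkalinity to neutralize: (205 − 146) = 59 mg/L as CaCO₃ × 28,800 L = 1699 g as CaCO₃.
(b) Equivalents of H⁺ required: 1699 ÷ 50 g/eq = 33.98 eq = 33.98 mol NaHSO₄.
(b) Mass of NaHSO₄: 33.98 × 120.1 = 4081 g.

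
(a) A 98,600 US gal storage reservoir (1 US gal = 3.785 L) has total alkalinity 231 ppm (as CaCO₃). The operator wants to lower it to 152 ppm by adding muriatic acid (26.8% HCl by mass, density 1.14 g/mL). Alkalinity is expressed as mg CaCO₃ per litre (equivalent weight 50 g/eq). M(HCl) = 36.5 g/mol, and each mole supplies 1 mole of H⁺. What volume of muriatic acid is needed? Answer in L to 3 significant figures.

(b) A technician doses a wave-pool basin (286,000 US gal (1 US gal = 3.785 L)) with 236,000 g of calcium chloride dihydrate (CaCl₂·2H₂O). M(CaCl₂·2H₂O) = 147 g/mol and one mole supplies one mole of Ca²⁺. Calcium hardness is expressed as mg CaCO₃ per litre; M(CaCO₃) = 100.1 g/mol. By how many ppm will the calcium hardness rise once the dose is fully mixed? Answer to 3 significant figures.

(a) Volume: 98,600 US gal × 3.785 L/gal = 373,201 L.
(a) Alkalinity to neutralize: (231 − 152) = 79 mg/L as CaCO₃ × 373,201 L = 29,480 g as CaCO₃.
(a) Equivalents of H⁺ required: 29,480 ÷ 50 g/eq = 589.7 eq = 589.7 mol HCl.
(a) Mass of HCl: 589.7 × 36.5 = 21,520 g.
(a) Mass of 26.8% solution: 21,520 / 0.268 = 80,310 g.
(a) Volume: 80,310 g ÷ 1.14 g/mL = 70,450 mL.

(b) Volume: 286,000 US gal × 3.785 L/gal = 1,082,510 L.
(b) Moles of Ca²⁺: 236,000 g ÷ 147 g/mol = 1605 mol.
(b) As CaCO₃: 1605 mol × 100.1 g/mol = 160,700 g.
(b) Rise: 160,700 g / 1,082,510 L × 1000 = 148.5 mg/L.

(a) 70.4 L; (b) 148 ppm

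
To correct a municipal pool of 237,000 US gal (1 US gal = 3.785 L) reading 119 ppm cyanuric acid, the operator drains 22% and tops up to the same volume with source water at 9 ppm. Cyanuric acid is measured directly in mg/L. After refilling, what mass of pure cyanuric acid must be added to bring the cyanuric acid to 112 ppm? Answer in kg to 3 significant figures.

15.4 kg

Volume: 237,000 US gal × 3.785 L/gal = 897,045 L.
After draining 22% and refilling: 119 × 0.78 + 9 × 0.22 = 94.8 ppm.
Deficit to target: 112 − 94.8 = 17.2 mg/L.
Mass: 17.2 mg/L × 897,045 L = 15,430 g cyanuric acid.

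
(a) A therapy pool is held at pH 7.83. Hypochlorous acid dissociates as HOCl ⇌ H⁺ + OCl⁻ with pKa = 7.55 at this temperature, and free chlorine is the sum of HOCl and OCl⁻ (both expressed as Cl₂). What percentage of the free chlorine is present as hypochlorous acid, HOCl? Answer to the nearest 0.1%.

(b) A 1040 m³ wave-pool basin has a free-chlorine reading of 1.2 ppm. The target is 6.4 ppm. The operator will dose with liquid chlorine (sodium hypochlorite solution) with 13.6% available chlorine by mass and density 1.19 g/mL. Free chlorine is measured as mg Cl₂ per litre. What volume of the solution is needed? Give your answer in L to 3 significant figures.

(a) [OCl⁻]/[HOCl] = 10^(pH − pKa) = 10^(7.83 − 7.55) = 10^0.28 = 1.905.
(a) Fraction as HOCl = 1 / (1 + 1.905) = 0.3442.

(b) Volume: 1040 m³ = 1,040,000 L.
(b) Chlorine deficit: 6.4 − 1.2 = 5.2 ppm = 5.2 mg/L as Cl₂.
(b) Cl₂ equivalent needed: 5.2 mg/L × 1,040,000 L = 5,408,000 mg = 5408 g.
(b) Product at 13.6% available chlorine: 5408 / 0.136 = 39,760 g.
(b) Volume at density 1.19 g/mL: 39,760 g ÷ 1.19 g/mL = 33,420 mL.

(a) 34.4%; (b) 33.4 L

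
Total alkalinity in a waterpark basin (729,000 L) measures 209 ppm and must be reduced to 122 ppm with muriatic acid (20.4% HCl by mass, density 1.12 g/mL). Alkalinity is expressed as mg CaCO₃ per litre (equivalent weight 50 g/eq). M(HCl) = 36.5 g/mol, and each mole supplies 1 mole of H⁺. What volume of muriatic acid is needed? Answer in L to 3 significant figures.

Alkalinity to neutralize: (209 − 122) = 87 mg/L as CaCO₃ × 729,000 L = 63,420 g as CaCO₃.
Equivalents of H⁺ required: 63,420 ÷ 50 g/eq = 1268 eq = 1268 mol HCl.
Mass of HCl: 1268 × 36.5 = 46,300 g.
Mass of 20.4% solution: 46,300 / 0.204 = 227,000 g.
Volume: 227,000 g ÷ 1.12 g/mL = 202,600 mL.

203 L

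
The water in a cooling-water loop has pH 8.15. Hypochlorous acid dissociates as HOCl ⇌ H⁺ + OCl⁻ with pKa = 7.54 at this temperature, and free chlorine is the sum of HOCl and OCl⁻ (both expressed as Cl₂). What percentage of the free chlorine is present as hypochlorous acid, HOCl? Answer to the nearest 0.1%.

[OCl⁻]/[HOCl] = 10^(pH − pKa) = 10^(8.15 − 7.54) = 10^0.61 = 4.074.
Fraction as HOCl = 1 / (1 + 4.074) = 0.1971.

19.7%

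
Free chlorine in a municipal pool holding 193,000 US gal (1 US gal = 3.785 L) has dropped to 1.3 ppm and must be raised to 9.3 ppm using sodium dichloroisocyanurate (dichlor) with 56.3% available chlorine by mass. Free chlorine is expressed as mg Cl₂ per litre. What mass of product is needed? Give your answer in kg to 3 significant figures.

Volume: 193,000 US gal × 3.785 L/gal = 730,505 L.
Chlorine deficit: 9.3 − 1.3 = 8 ppm = 8 mg/L as Cl₂.
Cl₂ equivalent needed: 8 mg/L × 730,505 L = 5,844,000 mg = 5844 g.
Product at 56.3% available chlorine: 5844 / 0.563 = 10,380 g.

10.4 kg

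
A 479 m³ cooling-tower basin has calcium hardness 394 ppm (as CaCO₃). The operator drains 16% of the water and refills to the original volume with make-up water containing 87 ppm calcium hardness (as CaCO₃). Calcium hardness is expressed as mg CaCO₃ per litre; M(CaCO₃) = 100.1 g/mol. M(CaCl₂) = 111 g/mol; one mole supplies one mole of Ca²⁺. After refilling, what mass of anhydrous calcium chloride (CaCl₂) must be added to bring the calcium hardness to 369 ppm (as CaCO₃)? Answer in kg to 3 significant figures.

Volume: 479 m³ = 479,000 L.
After draining 16% and refilling: 394 × 0.84 + 87 × 0.16 = 344.88 ppm.
Deficit to target: 369 − 344.88 = 24.12 mg/L.
As CaCO₃: 24.12 mg/L × 479,000 L = 11,550 g; ÷ 100.1 = 115.4 mol Ca²⁺.
Mass: 115.4 × 111 = 12,810 g.

12.8 kg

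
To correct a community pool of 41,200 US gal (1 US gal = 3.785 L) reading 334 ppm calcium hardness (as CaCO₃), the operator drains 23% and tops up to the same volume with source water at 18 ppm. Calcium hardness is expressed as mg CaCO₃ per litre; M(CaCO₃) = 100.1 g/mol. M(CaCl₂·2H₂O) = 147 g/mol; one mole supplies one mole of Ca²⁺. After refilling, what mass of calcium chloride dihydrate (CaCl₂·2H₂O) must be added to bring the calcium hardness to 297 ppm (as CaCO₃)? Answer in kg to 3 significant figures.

8.17 kg

Volume: 41,200 US gal × 3.785 L/gal = 155,942 L.
After draining 23% and refilling: 334 × 0.77 + 18 × 0.23 = 261.32 ppm.
Deficit to target: 297 − 261.32 = 35.68 mg/L.
As CaCO₃: 35.68 mg/L × 155,942 L = 5564 g; ÷ 100.1 = 55.58 mol Ca²⁺.
Mass: 55.58 × 147 = 8171 g.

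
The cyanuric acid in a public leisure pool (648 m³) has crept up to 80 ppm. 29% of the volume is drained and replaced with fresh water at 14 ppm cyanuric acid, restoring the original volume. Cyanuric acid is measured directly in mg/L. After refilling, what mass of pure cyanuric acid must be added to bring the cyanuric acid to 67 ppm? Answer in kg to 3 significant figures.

Volume: 648 m³ = 648,000 L.
After draining 29% and refilling: 80 × 0.71 + 14 × 0.29 = 60.86 ppm.
Deficit to target: 67 − 60.86 = 6.14 mg/L.
Mass: 6.14 mg/L × 648,000 L = 3979 g cyanuric acid.

3.98 kg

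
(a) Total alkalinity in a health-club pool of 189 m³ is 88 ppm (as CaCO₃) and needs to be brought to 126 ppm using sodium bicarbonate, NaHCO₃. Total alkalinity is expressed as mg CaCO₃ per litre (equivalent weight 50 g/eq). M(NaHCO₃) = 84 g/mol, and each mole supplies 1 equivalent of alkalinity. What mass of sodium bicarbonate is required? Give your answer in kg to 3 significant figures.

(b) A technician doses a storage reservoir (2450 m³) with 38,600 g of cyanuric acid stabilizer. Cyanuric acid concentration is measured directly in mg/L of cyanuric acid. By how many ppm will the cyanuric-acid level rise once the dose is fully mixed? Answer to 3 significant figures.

(a) Volume: 189 m³ = 189,000 L.
(a) Alkalinity to add: (126 − 88) = 38 mg/L as CaCO₃ × 189,000 L = 7182 g as CaCO₃.
(a) Equivalents: 7182 g ÷ 50 g/eq = 143.6 eq.
(a) NaHCO₃ supplies 1 eq per mole → 143.6 mol.
(a) Mass: 143.6 mol × 84 g/mol = 12,070 g.

(b) Volume: 2450 m³ = 2,450,000 L.
(b) Rise: 38,600 g / 2,450,000 L × 1000 = 15.76 mg/L.

(a) 12.1 kg; (b) 15.8 ppm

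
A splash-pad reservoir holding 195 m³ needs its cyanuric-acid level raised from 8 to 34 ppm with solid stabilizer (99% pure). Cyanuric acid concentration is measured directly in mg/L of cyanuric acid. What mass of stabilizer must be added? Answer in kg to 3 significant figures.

Volume: 195 m³ = 195,000 L.
CYA to add: (34 − 8) = 26 mg/L × 195,000 L = 5070 g cyanuric acid.
At 99% purity: 5070 / 0.99 = 5121 g product.

5.12 kg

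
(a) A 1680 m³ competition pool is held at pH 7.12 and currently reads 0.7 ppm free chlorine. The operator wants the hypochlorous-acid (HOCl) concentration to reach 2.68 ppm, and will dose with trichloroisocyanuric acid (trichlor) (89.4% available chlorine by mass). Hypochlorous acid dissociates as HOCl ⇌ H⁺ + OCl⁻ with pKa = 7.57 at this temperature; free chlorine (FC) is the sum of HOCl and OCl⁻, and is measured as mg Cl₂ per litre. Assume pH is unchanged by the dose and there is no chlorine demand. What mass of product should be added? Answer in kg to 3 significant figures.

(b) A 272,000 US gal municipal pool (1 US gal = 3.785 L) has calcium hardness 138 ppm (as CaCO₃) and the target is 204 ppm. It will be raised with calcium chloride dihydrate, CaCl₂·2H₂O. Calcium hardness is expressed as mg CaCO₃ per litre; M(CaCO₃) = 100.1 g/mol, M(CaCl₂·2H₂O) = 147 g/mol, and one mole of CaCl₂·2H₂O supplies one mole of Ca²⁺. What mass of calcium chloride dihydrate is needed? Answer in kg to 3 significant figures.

(a) 5.51 kg; (b) 99.8 kg

(a) Volume: 1680 m³ = 1,680,000 L.
(a) [OCl⁻]/[HOCl] = 10^(pH − pKa) = 10^(7.12 − 7.57) = 0.3548; fraction as HOCl = 1/(1 + 0.3548) = 0.7381.
(a) Free chlorine required for 2.68 ppm HOCl: 2.68 / 0.7381 = 3.631 ppm.
(a) FC to add: 3.631 − 0.7 = 2.931 mg/L as Cl₂.
(a) Cl₂ equivalent: 2.931 mg/L × 1,680,000 L = 4924 g.
(a) Product at 89.4% available Cl: 4924 / 0.894 = 5508 g.

(b) Volume: 272,000 US gal × 3.785 L/gal = 1,029,520 L.
(b) Hardness to add: (204 − 138) = 66 mg/L as CaCO₃ × 1,029,520 L = 67,950 g as CaCO₃.
(b) Moles of Ca²⁺ (1 mol Ca²⁺ ≡ 1 mol CaCO₃): 67,950 / 100.1 g/mol = 678.8 mol.
(b) Mass of CaCl₂·2H₂O: 678.8 × 147 = 99,780 g.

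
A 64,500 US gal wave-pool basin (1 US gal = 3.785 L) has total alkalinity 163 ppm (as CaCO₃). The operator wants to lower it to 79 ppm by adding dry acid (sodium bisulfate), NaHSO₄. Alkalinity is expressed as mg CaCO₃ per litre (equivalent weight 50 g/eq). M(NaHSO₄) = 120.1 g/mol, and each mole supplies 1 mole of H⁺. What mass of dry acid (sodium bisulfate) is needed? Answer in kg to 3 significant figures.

49.3 kg

Volume: 64,500 US gal × 3.785 L/gal = 244,132 L.
Alkalinity to neutralize: (163 − 79) = 84 mg/L as CaCO₃ × 244,132 L = 20,510 g as CaCO₃.
Equivalents of H⁺ required: 20,510 ÷ 50 g/eq = 410.1 eq = 410.1 mol NaHSO₄.
Mass of NaHSO₄: 410.1 × 120.1 = 49,260 g.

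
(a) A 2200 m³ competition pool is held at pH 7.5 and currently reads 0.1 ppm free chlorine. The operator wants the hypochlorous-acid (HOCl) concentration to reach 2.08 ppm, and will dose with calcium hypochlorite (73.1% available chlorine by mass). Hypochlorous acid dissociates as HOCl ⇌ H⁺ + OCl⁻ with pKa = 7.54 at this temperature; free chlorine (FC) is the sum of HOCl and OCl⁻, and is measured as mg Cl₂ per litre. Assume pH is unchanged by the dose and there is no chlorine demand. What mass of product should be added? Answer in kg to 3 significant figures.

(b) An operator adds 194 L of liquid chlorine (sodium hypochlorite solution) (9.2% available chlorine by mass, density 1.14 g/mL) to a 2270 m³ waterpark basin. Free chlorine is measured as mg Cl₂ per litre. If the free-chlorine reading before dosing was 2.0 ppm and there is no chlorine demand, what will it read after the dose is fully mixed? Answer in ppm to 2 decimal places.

(a) 11.7 kg; (b) 10.96 ppm

(a) Volume: 2200 m³ = 2,200,000 L.
(a) [OCl⁻]/[HOCl] = 10^(pH − pKa) = 10^(7.5 − 7.54) = 0.912; fraction as HOCl = 1/(1 + 0.912) = 0.523.
(a) Free chlorine required for 2.08 ppm HOCl: 2.08 / 0.523 = 3.977 ppm.
(a) FC to add: 3.977 − 0.1 = 3.877 mg/L as Cl₂.
(a) Cl₂ equivalent: 3.877 mg/L × 2,200,000 L = 8529 g.
(a) Product at 73.1% available Cl: 8529 / 0.731 = 11,670 g.

(b) Volume: 2270 m³ = 2,270,000 L.
(b) Mass of solution: 194 L × 1000 mL/L × 1.14 g/mL = 221,200 g.
(b) Available chlorine delivered: 221,200 g × 0.092 = 20,350 g as Cl₂.
(b) Concentration rise: 20,350 g / 2,270,000 L = 8.963 mg/L = 8.96 ppm.
(b) Final FC: 2.0 + 8.96 = 10.96 ppm.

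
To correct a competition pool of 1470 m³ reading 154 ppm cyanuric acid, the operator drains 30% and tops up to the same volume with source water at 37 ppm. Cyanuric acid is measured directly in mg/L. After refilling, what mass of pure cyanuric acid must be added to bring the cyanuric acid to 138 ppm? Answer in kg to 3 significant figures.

Volume: 1470 m³ = 1,470,000 L.
After draining 30% and refilling: 154 × 0.70 + 37 × 0.30 = 118.9 ppm.
Deficit to target: 138 − 118.9 = 19.1 mg/L.
Mass: 19.1 mg/L × 1,470,000 L = 28,080 g cyanuric acid.

28.1 kg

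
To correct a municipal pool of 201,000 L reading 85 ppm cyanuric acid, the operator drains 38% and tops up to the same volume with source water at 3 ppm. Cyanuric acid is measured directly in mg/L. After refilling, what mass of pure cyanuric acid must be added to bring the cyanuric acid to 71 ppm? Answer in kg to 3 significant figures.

After draining 38% and refilling: 85 × 0.62 + 3 × 0.38 = 53.84 ppm.
Deficit to target: 71 − 53.84 = 17.16 mg/L.
Mass: 17.16 mg/L × 201,000 L = 3449 g cyanuric acid.

3.45 kg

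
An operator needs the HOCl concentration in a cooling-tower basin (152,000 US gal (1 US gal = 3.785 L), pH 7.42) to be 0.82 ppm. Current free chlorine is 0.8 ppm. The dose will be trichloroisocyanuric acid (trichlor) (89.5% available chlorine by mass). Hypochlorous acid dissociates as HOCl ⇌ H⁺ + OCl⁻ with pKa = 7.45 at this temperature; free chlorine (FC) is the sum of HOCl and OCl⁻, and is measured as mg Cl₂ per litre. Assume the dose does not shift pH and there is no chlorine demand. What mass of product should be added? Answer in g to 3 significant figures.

Volume: 152,000 US gal × 3.785 L/gal = 575,320 L.
[OCl⁻]/[HOCl] = 10^(pH − pKa) = 10^(7.42 − 7.45) = 0.9333; fraction as HOCl = 1/(1 + 0.9333) = 0.5173.
Free chlorine required for 0.82 ppm HOCl: 0.82 / 0.5173 = 1.585 ppm.
FC to add: 1.585 − 0.8 = 0.7853 mg/L as Cl₂.
Cl₂ equivalent: 0.7853 mg/L × 575,320 L = 451.8 g.
Product at 89.5% available Cl: 451.8 / 0.895 = 504.8 g.

505 g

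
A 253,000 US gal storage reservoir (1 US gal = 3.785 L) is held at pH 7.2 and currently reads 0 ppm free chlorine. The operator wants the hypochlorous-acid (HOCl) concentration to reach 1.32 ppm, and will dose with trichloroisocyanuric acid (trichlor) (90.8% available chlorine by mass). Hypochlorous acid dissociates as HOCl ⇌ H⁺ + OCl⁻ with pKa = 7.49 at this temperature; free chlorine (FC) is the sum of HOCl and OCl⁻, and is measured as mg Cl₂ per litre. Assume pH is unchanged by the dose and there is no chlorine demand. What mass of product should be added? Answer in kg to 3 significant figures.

2.11 kg

Volume: 253,000 US gal × 3.785 L/gal = 957,605 L.
[OCl⁻]/[HOCl] = 10^(pH − pKa) = 10^(7.2 − 7.49) = 0.5129; fraction as HOCl = 1/(1 + 0.5129) = 0.661.
Free chlorine required for 1.32 ppm HOCl: 1.32 / 0.661 = 1.997 ppm.
FC to add: 1.997 − 0 = 1.997 mg/L as Cl₂.
Cl₂ equivalent: 1.997 mg/L × 957,605 L = 1912 g.
Product at 90.8% available Cl: 1912 / 0.908 = 2106 g.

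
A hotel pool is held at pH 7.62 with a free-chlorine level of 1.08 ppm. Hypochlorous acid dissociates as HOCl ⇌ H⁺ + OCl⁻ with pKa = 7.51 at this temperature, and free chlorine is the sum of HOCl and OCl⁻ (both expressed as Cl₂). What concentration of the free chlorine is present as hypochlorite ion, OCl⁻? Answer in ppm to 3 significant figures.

[OCl⁻]/[HOCl] = 10^(pH − pKa) = 10^(7.62 − 7.51) = 10^0.11 = 1.288.
Fraction as HOCl = 1 / (1 + 1.288) = 0.437.
OCl⁻ = (1 − 0.437) × 1.08 ppm = 0.608 ppm.

0.608 ppm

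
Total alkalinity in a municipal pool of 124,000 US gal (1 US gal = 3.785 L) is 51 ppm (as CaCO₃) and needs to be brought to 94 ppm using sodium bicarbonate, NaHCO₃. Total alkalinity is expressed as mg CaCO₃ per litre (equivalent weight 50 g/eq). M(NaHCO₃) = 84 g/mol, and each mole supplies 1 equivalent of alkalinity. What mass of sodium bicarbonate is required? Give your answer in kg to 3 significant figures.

Volume: 124,000 US gal × 3.785 L/gal = 469,340 L.
Alkalinity to add: (94 − 51) = 43 mg/L as CaCO₃ × 469,340 L = 20,180 g as CaCO₃.
Equivalents: 20,180 g ÷ 50 g/eq = 403.6 eq.
NaHCO₃ supplies 1 eq per mole → 403.6 mol.
Mass: 403.6 mol × 84 g/mol = 33,910 g.

33.9 kg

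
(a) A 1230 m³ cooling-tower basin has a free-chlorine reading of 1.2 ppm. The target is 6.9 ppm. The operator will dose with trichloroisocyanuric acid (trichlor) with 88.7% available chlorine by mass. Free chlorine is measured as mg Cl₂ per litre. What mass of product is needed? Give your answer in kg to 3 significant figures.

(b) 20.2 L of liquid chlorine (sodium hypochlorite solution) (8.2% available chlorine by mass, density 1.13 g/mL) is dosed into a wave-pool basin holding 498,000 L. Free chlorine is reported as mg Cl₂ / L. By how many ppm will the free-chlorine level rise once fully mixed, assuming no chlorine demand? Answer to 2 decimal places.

(a) Volume: 1230 m³ = 1,230,000 L.
(a) Chlorine deficit: 6.9 − 1.2 = 5.7 ppm = 5.7 mg/L as Cl₂.
(a) Cl₂ equivalent needed: 5.7 mg/L × 1,230,000 L = 7,011,000 mg = 7011 g.
(a) Product at 88.7% available chlorine: 7011 / 0.887 = 7904 g.

(b) Mass of solution: 20.2 L × 1000 mL/L × 1.13 g/mL = 22,830 g.
(b) Available chlorine delivered: 22,830 g × 0.082 = 1872 g as Cl₂.
(b) Concentration rise: 1872 g / 498,000 L = 3.758 mg/L = 3.76 ppm.

(a) 7.90 kg; (b) 3.76 ppm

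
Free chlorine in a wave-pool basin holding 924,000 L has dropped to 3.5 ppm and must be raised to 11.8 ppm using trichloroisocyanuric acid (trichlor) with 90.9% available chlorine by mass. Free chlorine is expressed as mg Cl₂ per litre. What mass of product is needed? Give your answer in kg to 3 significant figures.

8.44 kg

Chlorine deficit: 11.8 − 3.5 = 8.3 ppm = 8.3 mg/L as Cl₂.
Cl₂ equivalent needed: 8.3 mg/L × 924,000 L = 7,669,000 mg = 7669 g.
Product at 90.9% available chlorine: 7669 / 0.909 = 8437 g.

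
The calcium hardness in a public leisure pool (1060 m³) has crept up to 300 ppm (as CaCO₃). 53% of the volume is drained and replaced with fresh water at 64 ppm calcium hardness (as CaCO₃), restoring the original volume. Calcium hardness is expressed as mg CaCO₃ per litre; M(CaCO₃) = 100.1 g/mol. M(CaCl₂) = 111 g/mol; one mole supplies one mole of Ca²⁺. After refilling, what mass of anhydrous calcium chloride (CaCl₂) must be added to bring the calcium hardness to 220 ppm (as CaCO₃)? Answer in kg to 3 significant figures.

53.0 kg

Volume: 1060 m³ = 1,060,000 L.
After draining 53% and refilling: 300 × 0.47 + 64 × 0.53 = 174.92 ppm.
Deficit to target: 220 − 174.92 = 45.08 mg/L.
As CaCO₃: 45.08 mg/L × 1,060,000 L = 47,780 g; ÷ 100.1 = 477.4 mol Ca²⁺.
Mass: 477.4 × 111 = 52,990 g.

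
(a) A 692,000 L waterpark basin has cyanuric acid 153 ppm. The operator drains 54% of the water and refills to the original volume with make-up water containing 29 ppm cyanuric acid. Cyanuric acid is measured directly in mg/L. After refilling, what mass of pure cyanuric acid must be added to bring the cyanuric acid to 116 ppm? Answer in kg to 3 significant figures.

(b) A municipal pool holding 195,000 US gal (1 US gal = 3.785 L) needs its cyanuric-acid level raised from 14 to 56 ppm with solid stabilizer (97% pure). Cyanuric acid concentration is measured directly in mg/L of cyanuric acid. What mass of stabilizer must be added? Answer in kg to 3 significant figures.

(a) After draining 54% and refilling: 153 × 0.46 + 29 × 0.54 = 86.04 ppm.
(a) Deficit to target: 116 − 86.04 = 29.96 mg/L.
(a) Mass: 29.96 mg/L × 692,000 L = 20,730 g cyanuric acid.

(b) Volume: 195,000 US gal × 3.785 L/gal = 738,075 L.
(b) CYA to add: (56 − 14) = 42 mg/L × 738,075 L = 31,000 g cyanuric acid.
(b) At 97% purity: 31,000 / 0.97 = 31,960 g product.

(a) 20.7 kg; (b) 32.0 kg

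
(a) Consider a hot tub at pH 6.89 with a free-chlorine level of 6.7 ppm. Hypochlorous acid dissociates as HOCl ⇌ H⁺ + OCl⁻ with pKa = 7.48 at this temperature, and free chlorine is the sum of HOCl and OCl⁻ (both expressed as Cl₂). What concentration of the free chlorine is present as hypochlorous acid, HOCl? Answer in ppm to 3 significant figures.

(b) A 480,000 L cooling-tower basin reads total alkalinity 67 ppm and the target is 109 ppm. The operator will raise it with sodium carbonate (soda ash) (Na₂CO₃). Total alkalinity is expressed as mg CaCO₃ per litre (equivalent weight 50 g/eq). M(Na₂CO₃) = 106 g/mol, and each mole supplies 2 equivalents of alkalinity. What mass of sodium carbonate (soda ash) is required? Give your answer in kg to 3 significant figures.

(a) [OCl⁻]/[HOCl] = 10^(pH − pKa) = 10^(6.89 − 7.48) = 10^-0.59 = 0.257.
(a) Fraction as HOCl = 1 / (1 + 0.257) = 0.7955.
(a) HOCl = 0.7955 × 6.7 ppm = 5.33 ppm.

(b) Alkalinity to add: (109 − 67) = 42 mg/L as CaCO₃ × 480,000 L = 20,160 g as CaCO₃.
(b) Equivalents: 20,160 g ÷ 50 g/eq = 403.2 eq.
(b) Each mole of Na₂CO₃ supplies 2 eq, so 403.2 / 2 = 201.6 mol.
(b) Mass: 201.6 mol × 106 g/mol = 21,370 g.

(a) 5.33 ppm; (b) 21.4 kg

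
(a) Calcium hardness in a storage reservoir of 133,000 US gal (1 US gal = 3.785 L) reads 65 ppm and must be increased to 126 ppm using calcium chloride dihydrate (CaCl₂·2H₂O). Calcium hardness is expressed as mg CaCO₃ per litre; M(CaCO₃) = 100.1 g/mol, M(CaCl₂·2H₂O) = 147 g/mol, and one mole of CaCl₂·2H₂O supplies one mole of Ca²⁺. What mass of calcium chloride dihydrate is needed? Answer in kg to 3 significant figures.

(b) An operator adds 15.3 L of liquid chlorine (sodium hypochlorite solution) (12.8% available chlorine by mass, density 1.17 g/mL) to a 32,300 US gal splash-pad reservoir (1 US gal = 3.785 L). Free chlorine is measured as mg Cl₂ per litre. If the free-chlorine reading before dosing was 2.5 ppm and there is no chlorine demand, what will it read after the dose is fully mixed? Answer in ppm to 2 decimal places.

(a) Volume: 133,000 US gal × 3.785 L/gal = 503,405 L.
(a) Hardness to add: (126 − 65) = 61 mg/L as CaCO₃ × 503,405 L = 30,710 g as CaCO₃.
(a) Moles of Ca²⁺ (1 mol Ca²⁺ ≡ 1 mol CaCO₃): 30,710 / 100.1 g/mol = 306.8 mol.
(a) Mass of CaCl₂·2H₂O: 306.8 × 147 = 45,100 g.

(b) Volume: 32,300 US gal × 3.785 L/gal = 122,256 L.
(b) Mass of solution: 15.3 L × 1000 mL/L × 1.17 g/mL = 17,900 g.
(b) Available chlorine delivered: 17,900 g × 0.128 = 2291 g as Cl₂.
(b) Concentration rise: 2291 g / 122,256 L = 18.74 mg/L = 18.74 ppm.
(b) Final FC: 2.5 + 18.74 = 21.24 ppm.

(a) 45.1 kg; (b) 21.24 ppm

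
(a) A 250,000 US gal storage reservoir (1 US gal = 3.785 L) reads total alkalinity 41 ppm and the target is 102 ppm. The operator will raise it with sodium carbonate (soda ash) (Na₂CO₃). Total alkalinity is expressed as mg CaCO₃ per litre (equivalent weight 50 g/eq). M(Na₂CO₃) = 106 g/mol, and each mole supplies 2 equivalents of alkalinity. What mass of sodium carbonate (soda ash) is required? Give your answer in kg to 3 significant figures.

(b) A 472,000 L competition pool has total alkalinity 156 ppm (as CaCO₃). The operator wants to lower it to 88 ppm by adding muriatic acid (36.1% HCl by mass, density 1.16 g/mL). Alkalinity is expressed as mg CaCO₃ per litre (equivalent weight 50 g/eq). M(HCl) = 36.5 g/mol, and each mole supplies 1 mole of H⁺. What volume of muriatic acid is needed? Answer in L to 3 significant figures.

(a) 61.2 kg; (b) 56.0 L

(a) Volume: 250,000 US gal × 3.785 L/gal = 946,250 L.
(a) Alkalinity to add: (102 − 41) = 61 mg/L as CaCO₃ × 946,250 L = 57,720 g as CaCO₃.
(a) Equivalents: 57,720 g ÷ 50 g/eq = 1154 eq.
(a) Each mole of Na₂CO₃ supplies 2 eq, so 1154 / 2 = 577.2 mol.
(a) Mass: 577.2 mol × 106 g/mol = 61,180 g.

(b) Alkalinity to neutralize: (156 − 88) = 68 mg/L as CaCO₃ × 472,000 L = 32,100 g as CaCO₃.
(b) Equivalents of H⁺ required: 32,100 ÷ 50 g/eq = 641.9 eq = 641.9 mol HCl.
(b) Mass of HCl: 641.9 × 36.5 = 23,430 g.
(b) Mass of 36.1% solution: 23,430 / 0.361 = 64,900 g.
(b) Volume: 64,900 g ÷ 1.16 g/mL = 55,950 mL.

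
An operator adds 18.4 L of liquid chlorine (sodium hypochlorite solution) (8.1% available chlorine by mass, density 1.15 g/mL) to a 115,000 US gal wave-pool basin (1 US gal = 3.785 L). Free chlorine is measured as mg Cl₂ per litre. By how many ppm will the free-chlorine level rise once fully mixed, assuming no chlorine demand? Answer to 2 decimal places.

3.94 ppm

Volume: 115,000 US gal × 3.785 L/gal = 435,275 L.
Mass of solution: 18.4 L × 1000 mL/L × 1.15 g/mL = 21,160 g.
Available chlorine delivered: 21,160 g × 0.081 = 1714 g as Cl₂.
Concentration rise: 1714 g / 435,275 L = 3.938 mg/L = 3.94 ppm.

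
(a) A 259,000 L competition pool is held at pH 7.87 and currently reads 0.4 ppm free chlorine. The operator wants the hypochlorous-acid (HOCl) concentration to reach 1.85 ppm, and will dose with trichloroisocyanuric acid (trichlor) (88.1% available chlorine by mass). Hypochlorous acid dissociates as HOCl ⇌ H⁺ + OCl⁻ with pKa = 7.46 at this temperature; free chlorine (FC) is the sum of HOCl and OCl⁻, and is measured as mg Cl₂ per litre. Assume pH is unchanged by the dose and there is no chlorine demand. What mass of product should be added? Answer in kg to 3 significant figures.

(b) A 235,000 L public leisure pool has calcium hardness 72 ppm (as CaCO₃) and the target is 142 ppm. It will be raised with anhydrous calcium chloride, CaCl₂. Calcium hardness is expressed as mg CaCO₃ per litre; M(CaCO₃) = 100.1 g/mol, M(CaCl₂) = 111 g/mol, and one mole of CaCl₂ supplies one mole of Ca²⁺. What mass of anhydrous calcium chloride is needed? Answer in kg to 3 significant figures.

(a) [OCl⁻]/[HOCl] = 10^(pH − pKa) = 10^(7.87 − 7.46) = 2.57; fraction as HOCl = 1/(1 + 2.57) = 0.2801.
(a) Free chlorine required for 1.85 ppm HOCl: 1.85 / 0.2801 = 6.605 ppm.
(a) FC to add: 6.605 − 0.4 = 6.205 mg/L as Cl₂.
(a) Cl₂ equivalent: 6.205 mg/L × 259,000 L = 1607 g.
(a) Product at 88.1% available Cl: 1607 / 0.881 = 1824 g.

(b) Hardness to add: (142 − 72) = 70 mg/L as CaCO₃ × 235,000 L = 16,450 g as CaCO₃.
(b) Moles of Ca²⁺ (1 mol Ca²⁺ ≡ 1 mol CaCO₃): 16,450 / 100.1 g/mol = 164.3 mol.
(b) Mass of CaCl₂: 164.3 × 111 = 18,240 g.

(a) 1.82 kg; (b) 18.2 kg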